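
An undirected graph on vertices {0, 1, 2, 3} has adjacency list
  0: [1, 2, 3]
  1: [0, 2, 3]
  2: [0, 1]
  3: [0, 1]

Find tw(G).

A width-2 tree decomposition is:
Bags: B1 = {0, 1, 2}  B2 = {0, 1, 3}
Tree: B1–B2
The largest bag has 3 vertices, giving width 2; this decomposition certifies tw(G) ≤ 2. Conversely, {0, 1, 2} is a clique of size 3, and the vertices of any clique must share a bag in every tree decomposition; so some bag has ≥ 3 vertices and tw(G) ≥ 2. The upper and lower bounds meet at 2, so that is the treewidth.

2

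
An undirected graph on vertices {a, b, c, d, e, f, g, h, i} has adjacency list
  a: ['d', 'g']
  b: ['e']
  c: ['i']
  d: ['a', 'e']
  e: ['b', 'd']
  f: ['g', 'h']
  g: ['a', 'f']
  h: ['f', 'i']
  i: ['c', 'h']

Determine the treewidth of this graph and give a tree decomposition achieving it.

Treewidth 1.
Bags: B1 = {c, i}  B2 = {h, i}  B3 = {f, h}  B4 = {f, g}  B5 = {a, g}  B6 = {a, d}  B7 = {d, e}  B8 = {b, e}
Tree: B1–B2, B2–B3, B3–B4, B4–B5, B5–B6, B6–B7, B7–B8

Each bag holds 2 vertices, so the decomposition has width 1, which upper-bounds the treewidth. Any graph with an edge has treewidth ≥ 1, and G has the edge c–i. The upper and lower bounds meet at 1, so that is the treewidth.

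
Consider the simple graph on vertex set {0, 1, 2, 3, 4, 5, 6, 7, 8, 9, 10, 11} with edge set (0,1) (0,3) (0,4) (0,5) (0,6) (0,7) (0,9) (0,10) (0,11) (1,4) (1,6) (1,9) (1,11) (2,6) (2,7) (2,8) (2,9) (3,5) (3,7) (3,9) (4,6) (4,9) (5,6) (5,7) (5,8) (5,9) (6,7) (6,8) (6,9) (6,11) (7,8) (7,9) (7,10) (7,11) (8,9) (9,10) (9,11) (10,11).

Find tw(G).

A width-4 tree decomposition is:
Bags: B1 = {0, 5, 6, 7, 9}  B2 = {5, 6, 7, 8, 9}  B3 = {0, 6, 7, 9, 11}  B4 = {0, 1, 6, 9, 11}  B5 = {0, 1, 4, 6, 9}  B6 = {2, 6, 7, 8, 9}  B7 = {0, 7, 9, 10, 11}  B8 = {0, 3, 5, 7, 9}
Tree: B1–B2, B1–B3, B3–B4, B4–B5, B2–B6, B3–B7, B1–B8
The largest bag has 5 vertices, giving width 4; this decomposition certifies tw(G) ≤ 4. On the other hand G contains the 5-clique {0, 7, 9, 10, 11}. A clique must lie in a single bag of any decomposition, so no decomposition can have width below 4. The upper and lower bounds meet at 4, so that is the treewidth.

4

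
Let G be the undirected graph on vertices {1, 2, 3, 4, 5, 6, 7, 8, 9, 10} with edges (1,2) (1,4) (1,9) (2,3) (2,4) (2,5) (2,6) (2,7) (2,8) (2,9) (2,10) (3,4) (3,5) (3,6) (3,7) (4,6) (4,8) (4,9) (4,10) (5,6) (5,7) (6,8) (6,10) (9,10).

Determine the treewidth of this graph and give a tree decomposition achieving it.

Every bag has size at most 4, so the width is 4 − 1 = 3 and tw(G) ≤ 3. For the lower bound, the 4 vertices {1, 2, 4, 9} are pairwise adjacent, and any tree decomposition puts a clique entirely inside one bag — forcing width ≥ 3. The upper and lower bounds meet at 3, so that is the treewidth.

Treewidth 3.
One optimal decomposition is:
Bags: B1 = {2, 3, 5, 6}  B2 = {2, 3, 5, 7}  B3 = {2, 3, 4, 6}  B4 = {2, 4, 6, 10}  B5 = {2, 4, 9, 10}  B6 = {2, 4, 6, 8}  B7 = {1, 2, 4, 9}
Tree: B1–B2, B1–B3, B3–B4, B4–B5, B4–B6, B5–B7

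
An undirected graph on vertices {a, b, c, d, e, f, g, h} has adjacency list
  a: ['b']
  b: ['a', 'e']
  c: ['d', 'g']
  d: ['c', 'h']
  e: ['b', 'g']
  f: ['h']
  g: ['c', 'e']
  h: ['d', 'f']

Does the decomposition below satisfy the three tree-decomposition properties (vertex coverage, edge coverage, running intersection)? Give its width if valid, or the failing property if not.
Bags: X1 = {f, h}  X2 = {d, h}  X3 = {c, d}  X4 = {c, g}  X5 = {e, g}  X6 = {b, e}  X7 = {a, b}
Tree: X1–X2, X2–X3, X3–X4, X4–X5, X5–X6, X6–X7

Vertex coverage: the bags together contain {a, b, c, d, e, f, g, h}, the full vertex set. Edge coverage: each edge of G has both endpoints in at least one bag. Running intersection: for every vertex, the bags containing it form a connected subtree. All three properties hold, so this is a valid tree decomposition of width max|bag| − 1 = 1, and hence tw(G) ≤ 1.

Yes; width 1.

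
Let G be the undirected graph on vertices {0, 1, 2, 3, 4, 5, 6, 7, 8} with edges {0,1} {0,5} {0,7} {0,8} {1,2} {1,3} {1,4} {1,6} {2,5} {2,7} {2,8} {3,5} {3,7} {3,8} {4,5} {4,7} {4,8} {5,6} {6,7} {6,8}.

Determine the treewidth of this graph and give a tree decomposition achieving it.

Treewidth 4.
One such decomposition:
Bags: B1 = {1, 5, 6, 7, 8}  B2 = {1, 3, 5, 7, 8}  B3 = {0, 1, 5, 7, 8}  B4 = {1, 4, 5, 7, 8}  B5 = {1, 2, 5, 7, 8}
Tree: B1–B2, B2–B3, B3–B4, B4–B5

The largest bag has 5 vertices, giving width 4; this decomposition certifies tw(G) ≤ 4. For the lower bound: the 5 vertex sets {6,8}, {3,7}, {0,1}, {5}, {4} are disjoint, each induces a connected subgraph, and every pair is joined by at least one edge of G. Contracting each set to a single vertex therefore yields K_{5} as a minor, and since treewidth is minor-monotone, tw(G) ≥ tw(K_{5}) = 4. Hence tw(G) = 4 exactly.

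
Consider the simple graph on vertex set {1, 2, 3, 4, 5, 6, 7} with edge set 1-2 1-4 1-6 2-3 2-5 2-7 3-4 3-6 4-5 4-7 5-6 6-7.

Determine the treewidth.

A width-3 tree decomposition is:
Bags: B1 = {1, 2, 4, 6}  B2 = {2, 3, 4, 6}  B3 = {2, 4, 6, 7}  B4 = {2, 4, 5, 6}
Tree: B1–B2, B2–B3, B3–B4
Each bag holds 4 vertices, so the decomposition has width 3, which upper-bounds the treewidth. For the lower bound: the 4 vertex sets {1,4}, {3,6}, {2}, {7} are disjoint, each induces a connected subgraph, and every pair is joined by at least one edge of G. Contracting each set to a single vertex therefore yields K_{4} as a minor, and since treewidth is minor-monotone, tw(G) ≥ tw(K_{4}) = 3. Hence tw(G) = 3 exactly.

3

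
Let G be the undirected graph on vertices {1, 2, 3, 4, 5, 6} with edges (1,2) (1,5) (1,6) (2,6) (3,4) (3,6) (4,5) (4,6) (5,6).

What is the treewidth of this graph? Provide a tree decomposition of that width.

Treewidth 2.
One optimal decomposition is:
Bags: B1 = {4, 5, 6}  B2 = {1, 5, 6}  B3 = {3, 4, 6}  B4 = {1, 2, 6}
Tree: B1–B2, B1–B3, B2–B4

Every bag has size at most 3, so the width is 3 − 1 = 2 and tw(G) ≤ 2. Conversely, {1, 2, 6} is a clique of size 3, and the vertices of any clique must share a bag in every tree decomposition; so some bag has ≥ 3 vertices and tw(G) ≥ 2. Hence tw(G) = 2 exactly.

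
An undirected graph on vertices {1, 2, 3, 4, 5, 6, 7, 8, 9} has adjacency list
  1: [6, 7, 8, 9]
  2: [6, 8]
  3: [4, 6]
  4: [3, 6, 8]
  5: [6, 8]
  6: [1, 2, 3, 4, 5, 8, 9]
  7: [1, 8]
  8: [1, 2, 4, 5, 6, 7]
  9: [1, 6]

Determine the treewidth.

2

A width-2 tree decomposition is:
Bags: B1 = {1, 6, 9}  B2 = {1, 6, 8}  B3 = {4, 6, 8}  B4 = {1, 7, 8}  B5 = {2, 6, 8}  B6 = {3, 4, 6}  B7 = {5, 6, 8}
Tree: B1–B2, B2–B3, B2–B4, B2–B5, B3–B6, B3–B7
The largest bag has 3 vertices, giving width 2; this decomposition certifies tw(G) ≤ 2. On the other hand G contains the 3-clique {1, 6, 8}. A clique must lie in a single bag of any decomposition, so no decomposition can have width below 2. The upper and lower bounds meet at 2, so that is the treewidth.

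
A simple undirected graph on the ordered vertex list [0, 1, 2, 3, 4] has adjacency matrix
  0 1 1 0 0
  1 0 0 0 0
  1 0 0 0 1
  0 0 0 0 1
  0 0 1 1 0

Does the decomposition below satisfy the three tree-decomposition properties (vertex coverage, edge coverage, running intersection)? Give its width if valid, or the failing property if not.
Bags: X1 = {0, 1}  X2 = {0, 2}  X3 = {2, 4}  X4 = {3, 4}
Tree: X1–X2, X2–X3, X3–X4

Yes; width 1.

Checking the three conditions: (i) the bags cover all of {0, 1, 2, 3, 4}; (ii) for each edge, some bag contains both endpoints; (iii) the bags containing any fixed vertex form a subtree. All hold, so the decomposition is valid with width 2 − 1 = 1.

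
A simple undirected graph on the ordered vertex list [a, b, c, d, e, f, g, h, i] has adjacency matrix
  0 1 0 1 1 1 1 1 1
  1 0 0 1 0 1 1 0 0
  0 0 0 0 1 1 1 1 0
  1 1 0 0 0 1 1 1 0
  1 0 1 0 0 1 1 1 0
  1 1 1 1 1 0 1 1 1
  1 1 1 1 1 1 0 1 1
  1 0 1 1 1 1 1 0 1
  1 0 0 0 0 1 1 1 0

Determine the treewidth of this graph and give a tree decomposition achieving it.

Each bag holds 5 vertices, so the decomposition has width 4, which upper-bounds the treewidth. Conversely, {c, e, f, g, h} is a clique of size 5, and the vertices of any clique must share a bag in every tree decomposition; so some bag has ≥ 5 vertices and tw(G) ≥ 4. Hence tw(G) = 4 exactly.

Treewidth 4.
One optimal decomposition is:
Bags: B1 = {a, f, g, h, i}  B2 = {a, e, f, g, h}  B3 = {a, d, f, g, h}  B4 = {c, e, f, g, h}  B5 = {a, b, d, f, g}
Tree: B1–B2, B1–B3, B2–B4, B3–B5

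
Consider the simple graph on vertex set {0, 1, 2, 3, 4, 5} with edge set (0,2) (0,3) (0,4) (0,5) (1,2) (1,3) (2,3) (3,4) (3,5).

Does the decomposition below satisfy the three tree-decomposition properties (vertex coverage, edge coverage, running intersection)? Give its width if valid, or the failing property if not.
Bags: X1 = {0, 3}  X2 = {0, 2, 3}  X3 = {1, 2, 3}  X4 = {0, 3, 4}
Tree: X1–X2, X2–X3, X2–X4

No — vertex 5 appears in no bag.

A tree decomposition must satisfy three properties: every vertex lies in some bag; for every edge, both endpoints lie together in some bag; and for every vertex, the bags containing it form a connected subtree. Here vertex 5 appears in no bag, so the decomposition is invalid.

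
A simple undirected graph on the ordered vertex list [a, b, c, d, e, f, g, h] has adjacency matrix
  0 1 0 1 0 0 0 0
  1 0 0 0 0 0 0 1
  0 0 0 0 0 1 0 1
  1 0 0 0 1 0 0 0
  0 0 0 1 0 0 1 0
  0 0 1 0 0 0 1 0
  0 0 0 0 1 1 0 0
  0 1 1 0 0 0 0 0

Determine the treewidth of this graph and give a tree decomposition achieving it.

Each bag holds 3 vertices, so the decomposition has width 2, which upper-bounds the treewidth. Since e–d–a–b–h–c–f–g–e is a cycle in G, G is not acyclic. Forests are exactly the graphs of treewidth ≤ 1, so tw(G) ≥ 2. Therefore the treewidth is 2.

Treewidth 2.
Bags: B1 = {a, d, e}  B2 = {a, b, e}  B3 = {b, e, h}  B4 = {c, e, h}  B5 = {c, e, f}  B6 = {e, f, g}
Tree: B1–B2, B2–B3, B3–B4, B4–B5, B5–B6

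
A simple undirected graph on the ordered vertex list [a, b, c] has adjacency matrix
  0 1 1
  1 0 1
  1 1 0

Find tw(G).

2

A width-2 tree decomposition is:
Bags: B1 = {a, b, c}
Tree: (single bag)
With just one bag of size 3, the width is 3 − 1 = 2, so tw(G) ≤ 2. Conversely, {a, b, c} is a clique of size 3, and the vertices of any clique must share a bag in every tree decomposition; so some bag has ≥ 3 vertices and tw(G) ≥ 2. Hence tw(G) = 2 exactly.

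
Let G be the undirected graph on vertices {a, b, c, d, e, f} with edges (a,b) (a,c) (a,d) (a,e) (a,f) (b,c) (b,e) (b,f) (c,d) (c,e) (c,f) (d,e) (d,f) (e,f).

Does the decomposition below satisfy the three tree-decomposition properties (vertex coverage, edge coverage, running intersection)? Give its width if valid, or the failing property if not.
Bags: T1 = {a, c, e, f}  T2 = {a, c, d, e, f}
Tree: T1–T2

No — vertex b appears in no bag.

A tree decomposition must satisfy three properties: every vertex lies in some bag; for every edge, both endpoints lie together in some bag; and for every vertex, the bags containing it form a connected subtree. Here vertex b appears in no bag, so the decomposition is invalid.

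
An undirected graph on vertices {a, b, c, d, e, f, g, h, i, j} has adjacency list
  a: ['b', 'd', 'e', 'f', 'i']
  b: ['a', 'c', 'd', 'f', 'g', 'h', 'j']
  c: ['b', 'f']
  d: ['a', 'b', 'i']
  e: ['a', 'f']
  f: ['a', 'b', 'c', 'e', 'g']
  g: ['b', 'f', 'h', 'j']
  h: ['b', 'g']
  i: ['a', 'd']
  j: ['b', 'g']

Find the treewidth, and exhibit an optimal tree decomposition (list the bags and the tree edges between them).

Treewidth 2.
Bags: B1 = {b, g, j}  B2 = {b, f, g}  B3 = {a, b, f}  B4 = {b, c, f}  B5 = {a, b, d}  B6 = {a, d, i}  B7 = {b, g, h}  B8 = {a, e, f}
Tree: B1–B2, B2–B3, B2–B4, B3–B5, B5–B6, B2–B7, B3–B8

Every bag has size at most 3, so the width is 3 − 1 = 2 and tw(G) ≤ 2. Conversely, {a, e, f} is a clique of size 3, and the vertices of any clique must share a bag in every tree decomposition; so some bag has ≥ 3 vertices and tw(G) ≥ 2. The upper and lower bounds meet at 2, so that is the treewidth.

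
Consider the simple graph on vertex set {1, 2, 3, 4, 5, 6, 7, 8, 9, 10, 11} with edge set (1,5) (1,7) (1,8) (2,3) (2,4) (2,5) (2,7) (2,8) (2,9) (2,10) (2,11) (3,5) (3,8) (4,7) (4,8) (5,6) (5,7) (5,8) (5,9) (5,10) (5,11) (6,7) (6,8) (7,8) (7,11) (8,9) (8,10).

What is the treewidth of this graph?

A width-3 tree decomposition is:
Bags: B1 = {2, 5, 7, 8}  B2 = {2, 5, 8, 10}  B3 = {2, 4, 7, 8}  B4 = {2, 5, 7, 11}  B5 = {5, 6, 7, 8}  B6 = {2, 3, 5, 8}  B7 = {1, 5, 7, 8}  B8 = {2, 5, 8, 9}
Tree: B1–B2, B1–B3, B1–B4, B1–B5, B2–B6, B5–B7, B1–B8
The largest bag has 4 vertices, giving width 3; this decomposition certifies tw(G) ≤ 3. Conversely, {2, 4, 7, 8} is a clique of size 4, and the vertices of any clique must share a bag in every tree decomposition; so some bag has ≥ 4 vertices and tw(G) ≥ 3. Combining the bounds, tw(G) = 3.

3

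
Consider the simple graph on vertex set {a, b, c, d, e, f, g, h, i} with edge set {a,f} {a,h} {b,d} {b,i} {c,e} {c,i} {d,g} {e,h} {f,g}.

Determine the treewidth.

2

A width-2 tree decomposition is:
Bags: B1 = {a, e, h}  B2 = {a, c, e}  B3 = {a, c, i}  B4 = {a, b, i}  B5 = {a, b, d}  B6 = {a, d, g}  B7 = {a, f, g}
Tree: B1–B2, B2–B3, B3–B4, B4–B5, B5–B6, B6–B7
Each bag holds 3 vertices, so the decomposition has width 2, which upper-bounds the treewidth. The edges a–h–e–c–i–b–d–g–f–a form a cycle, so G is not a tree and its treewidth is at least 2. Therefore the treewidth is 2.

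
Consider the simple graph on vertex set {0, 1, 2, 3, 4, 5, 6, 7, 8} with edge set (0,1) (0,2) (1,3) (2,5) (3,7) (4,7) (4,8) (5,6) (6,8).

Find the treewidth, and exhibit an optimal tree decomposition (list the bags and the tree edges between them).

Each bag holds 3 vertices, so the decomposition has width 2, which upper-bounds the treewidth. For the lower bound, G contains the cycle 6–5–2–0–1–3–7–4–8–6, so G is not a forest; only forests have treewidth ≤ 1, hence tw(G) ≥ 2. Therefore the treewidth is 2.

Treewidth 2.
One such decomposition:
Bags: B1 = {2, 5, 6}  B2 = {0, 2, 6}  B3 = {0, 1, 6}  B4 = {1, 3, 6}  B5 = {3, 6, 7}  B6 = {4, 6, 7}  B7 = {4, 6, 8}
Tree: B1–B2, B2–B3, B3–B4, B4–B5, B5–B6, B6–B7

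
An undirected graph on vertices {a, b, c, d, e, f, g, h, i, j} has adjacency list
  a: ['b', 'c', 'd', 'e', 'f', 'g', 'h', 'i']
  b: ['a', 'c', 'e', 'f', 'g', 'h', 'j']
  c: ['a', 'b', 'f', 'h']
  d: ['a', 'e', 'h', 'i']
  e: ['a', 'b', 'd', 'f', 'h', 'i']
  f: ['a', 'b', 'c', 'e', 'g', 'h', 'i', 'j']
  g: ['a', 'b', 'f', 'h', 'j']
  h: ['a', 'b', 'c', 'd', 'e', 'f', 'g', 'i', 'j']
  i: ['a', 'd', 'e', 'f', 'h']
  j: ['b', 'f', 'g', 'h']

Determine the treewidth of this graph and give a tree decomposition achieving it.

The largest bag has 5 vertices, giving width 4; this decomposition certifies tw(G) ≤ 4. For the lower bound, the 5 vertices {a, d, e, h, i} are pairwise adjacent, and any tree decomposition puts a clique entirely inside one bag — forcing width ≥ 4. Hence tw(G) = 4 exactly.

Treewidth 4.
Bags: B1 = {a, b, e, f, h}  B2 = {a, b, f, g, h}  B3 = {a, e, f, h, i}  B4 = {a, b, c, f, h}  B5 = {a, d, e, h, i}  B6 = {b, f, g, h, j}
Tree: B1–B2, B1–B3, B2–B4, B3–B5, B2–B6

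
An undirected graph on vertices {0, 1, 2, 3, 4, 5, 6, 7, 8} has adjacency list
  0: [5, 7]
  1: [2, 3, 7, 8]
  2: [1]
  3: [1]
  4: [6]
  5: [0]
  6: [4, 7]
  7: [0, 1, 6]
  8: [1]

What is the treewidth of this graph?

A width-1 tree decomposition is:
Bags: B1 = {1, 7}  B2 = {6, 7}  B3 = {1, 8}  B4 = {1, 2}  B5 = {0, 7}  B6 = {4, 6}  B7 = {1, 3}  B8 = {0, 5}
Tree: B1–B2, B1–B3, B3–B4, B1–B5, B2–B6, B3–B7, B5–B8
The largest bag has 2 vertices, giving width 1; this decomposition certifies tw(G) ≤ 1. G has an edge, so its treewidth is at least 1. Combining the bounds, tw(G) = 1.

1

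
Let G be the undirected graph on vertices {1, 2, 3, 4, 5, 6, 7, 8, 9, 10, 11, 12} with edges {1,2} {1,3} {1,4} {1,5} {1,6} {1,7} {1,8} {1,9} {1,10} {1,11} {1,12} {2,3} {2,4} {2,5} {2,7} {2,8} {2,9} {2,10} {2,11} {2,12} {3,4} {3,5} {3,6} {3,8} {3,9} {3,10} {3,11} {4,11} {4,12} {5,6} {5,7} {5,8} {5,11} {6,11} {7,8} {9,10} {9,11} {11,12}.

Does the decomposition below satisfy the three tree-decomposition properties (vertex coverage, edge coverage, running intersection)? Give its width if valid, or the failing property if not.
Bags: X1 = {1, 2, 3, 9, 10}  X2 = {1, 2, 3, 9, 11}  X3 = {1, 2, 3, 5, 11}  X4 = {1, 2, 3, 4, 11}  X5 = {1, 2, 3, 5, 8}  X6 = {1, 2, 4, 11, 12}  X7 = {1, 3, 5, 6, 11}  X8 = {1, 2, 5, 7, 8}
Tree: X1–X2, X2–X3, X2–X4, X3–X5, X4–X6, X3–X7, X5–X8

Yes; width 4.

Every vertex of G appears in some bag (union = {1, 2, 3, 4, 5, 6, 7, 8, 9, 10, 11, 12}); every edge is covered by a bag; and for each vertex v the set of bags containing v is connected in the bag tree. The decomposition is therefore valid. The largest bag has 5 vertices, so the width is 4.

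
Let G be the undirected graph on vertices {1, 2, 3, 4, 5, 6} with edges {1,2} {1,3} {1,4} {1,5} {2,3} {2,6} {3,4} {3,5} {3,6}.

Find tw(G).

A width-2 tree decomposition is:
Bags: B1 = {1, 2, 3}  B2 = {2, 3, 6}  B3 = {1, 3, 5}  B4 = {1, 3, 4}
Tree: B1–B2, B1–B3, B1–B4
The largest bag has 3 vertices, giving width 2; this decomposition certifies tw(G) ≤ 2. On the other hand G contains the 3-clique {1, 2, 3}. A clique must lie in a single bag of any decomposition, so no decomposition can have width below 2. Therefore the treewidth is 2.

2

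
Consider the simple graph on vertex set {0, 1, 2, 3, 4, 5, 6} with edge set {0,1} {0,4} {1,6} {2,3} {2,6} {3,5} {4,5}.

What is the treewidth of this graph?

A width-2 tree decomposition is:
Bags: B1 = {0, 4, 5}  B2 = {0, 1, 5}  B3 = {1, 5, 6}  B4 = {2, 5, 6}  B5 = {2, 3, 5}
Tree: B1–B2, B2–B3, B3–B4, B4–B5
The largest bag has 3 vertices, giving width 2; this decomposition certifies tw(G) ≤ 2. Since 5–4–0–1–6–2–3–5 is a cycle in G, G is not acyclic. Forests are exactly the graphs of treewidth ≤ 1, so tw(G) ≥ 2. Therefore the treewidth is 2.

2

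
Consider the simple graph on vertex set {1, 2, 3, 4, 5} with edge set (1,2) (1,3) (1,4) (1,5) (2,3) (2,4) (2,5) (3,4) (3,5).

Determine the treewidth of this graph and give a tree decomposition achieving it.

Every bag has size at most 4, so the width is 4 − 1 = 3 and tw(G) ≤ 3. Conversely, {1, 2, 3, 4} is a clique of size 4, and the vertices of any clique must share a bag in every tree decomposition; so some bag has ≥ 4 vertices and tw(G) ≥ 3. Hence tw(G) = 3 exactly.

Treewidth 3.
Bags: B1 = {1, 2, 3, 5}  B2 = {1, 2, 3, 4}
Tree: B1–B2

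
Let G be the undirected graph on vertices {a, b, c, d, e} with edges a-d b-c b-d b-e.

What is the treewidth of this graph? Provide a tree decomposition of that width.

Every bag has size at most 2, so the width is 2 − 1 = 1 and tw(G) ≤ 1. G has an edge, so its treewidth is at least 1. Hence tw(G) = 1 exactly.

Treewidth 1.
Bags: B1 = {b, d}  B2 = {b, c}  B3 = {a, d}  B4 = {b, e}
Tree: B1–B2, B1–B3, B2–B4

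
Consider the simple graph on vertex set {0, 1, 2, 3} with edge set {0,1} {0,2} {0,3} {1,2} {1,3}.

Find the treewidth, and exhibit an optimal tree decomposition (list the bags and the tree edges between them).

The largest bag has 3 vertices, giving width 2; this decomposition certifies tw(G) ≤ 2. For the lower bound, the 3 vertices {0, 1, 2} are pairwise adjacent, and any tree decomposition puts a clique entirely inside one bag — forcing width ≥ 2. Therefore the treewidth is 2.

Treewidth 2.
One such decomposition:
Bags: B1 = {0, 1, 2}  B2 = {0, 1, 3}
Tree: B1–B2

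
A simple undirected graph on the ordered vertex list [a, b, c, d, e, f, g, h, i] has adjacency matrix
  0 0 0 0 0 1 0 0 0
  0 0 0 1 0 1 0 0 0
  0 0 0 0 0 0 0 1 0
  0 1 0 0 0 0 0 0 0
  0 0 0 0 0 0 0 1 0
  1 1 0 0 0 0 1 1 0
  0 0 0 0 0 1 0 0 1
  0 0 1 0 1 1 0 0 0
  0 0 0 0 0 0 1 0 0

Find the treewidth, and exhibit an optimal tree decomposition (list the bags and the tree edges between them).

The largest bag has 2 vertices, giving width 1; this decomposition certifies tw(G) ≤ 1. G has an edge, so its treewidth is at least 1. The upper and lower bounds meet at 1, so that is the treewidth.

Treewidth 1.
One optimal decomposition is:
Bags: B1 = {b, f}  B2 = {f, g}  B3 = {b, d}  B4 = {a, f}  B5 = {g, i}  B6 = {f, h}  B7 = {e, h}  B8 = {c, h}
Tree: B1–B2, B1–B3, B1–B4, B2–B5, B4–B6, B6–B7, B7–B8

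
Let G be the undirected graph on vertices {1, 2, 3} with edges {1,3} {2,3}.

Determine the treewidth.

1

A width-1 tree decomposition is:
Bags: B1 = {1, 3}  B2 = {2, 3}
Tree: B1–B2
The largest bag has 2 vertices, giving width 1; this decomposition certifies tw(G) ≤ 1. Since G has at least one edge (e.g. 1–3), it is not an edgeless graph, so tw(G) ≥ 1. Therefore the treewidth is 1.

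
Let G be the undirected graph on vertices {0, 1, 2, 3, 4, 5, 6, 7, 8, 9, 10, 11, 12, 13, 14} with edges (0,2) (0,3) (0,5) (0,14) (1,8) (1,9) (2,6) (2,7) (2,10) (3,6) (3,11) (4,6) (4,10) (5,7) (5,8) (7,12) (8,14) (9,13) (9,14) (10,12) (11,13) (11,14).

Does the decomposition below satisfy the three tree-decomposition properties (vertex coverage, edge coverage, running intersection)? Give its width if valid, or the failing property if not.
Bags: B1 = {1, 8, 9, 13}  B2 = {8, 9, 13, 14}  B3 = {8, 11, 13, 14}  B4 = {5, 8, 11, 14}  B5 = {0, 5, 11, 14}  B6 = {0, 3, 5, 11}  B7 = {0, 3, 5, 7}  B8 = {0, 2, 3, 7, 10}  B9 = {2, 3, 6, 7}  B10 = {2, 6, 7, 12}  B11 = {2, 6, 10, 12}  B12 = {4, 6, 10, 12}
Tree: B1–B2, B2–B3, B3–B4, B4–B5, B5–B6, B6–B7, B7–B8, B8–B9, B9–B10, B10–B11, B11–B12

No — bags containing vertex 10 are not connected in the tree.

A tree decomposition must satisfy three properties: every vertex lies in some bag; for every edge, both endpoints lie together in some bag; and for every vertex, the bags containing it form a connected subtree. Here bags containing vertex 10 are not connected in the tree, so the decomposition is invalid.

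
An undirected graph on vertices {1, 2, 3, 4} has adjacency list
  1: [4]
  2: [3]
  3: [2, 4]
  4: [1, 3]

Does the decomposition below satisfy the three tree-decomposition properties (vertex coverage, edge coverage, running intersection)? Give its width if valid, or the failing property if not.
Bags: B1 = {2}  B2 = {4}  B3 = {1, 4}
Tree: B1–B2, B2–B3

No — vertex 3 appears in no bag.

A tree decomposition must satisfy three properties: every vertex lies in some bag; for every edge, both endpoints lie together in some bag; and for every vertex, the bags containing it form a connected subtree. Here vertex 3 appears in no bag, so the decomposition is invalid.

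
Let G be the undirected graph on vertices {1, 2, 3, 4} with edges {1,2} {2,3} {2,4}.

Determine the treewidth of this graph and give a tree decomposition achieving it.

Treewidth 1.
Bags: B1 = {1, 2}  B2 = {2, 3}  B3 = {2, 4}
Tree: B1–B2, B1–B3

The largest bag has 2 vertices, giving width 1; this decomposition certifies tw(G) ≤ 1. Since G has at least one edge (e.g. 2–1), it is not an edgeless graph, so tw(G) ≥ 1. The upper and lower bounds meet at 1, so that is the treewidth.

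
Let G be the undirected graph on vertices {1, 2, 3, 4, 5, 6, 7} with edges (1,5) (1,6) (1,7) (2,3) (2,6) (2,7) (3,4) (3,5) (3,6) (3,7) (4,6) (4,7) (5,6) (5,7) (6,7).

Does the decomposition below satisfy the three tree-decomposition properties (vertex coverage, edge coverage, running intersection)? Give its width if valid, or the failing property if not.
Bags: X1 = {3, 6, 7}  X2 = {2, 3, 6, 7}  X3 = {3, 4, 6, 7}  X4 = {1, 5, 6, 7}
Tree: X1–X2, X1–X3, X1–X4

A tree decomposition must satisfy three properties: every vertex lies in some bag; for every edge, both endpoints lie together in some bag; and for every vertex, the bags containing it form a connected subtree. Here edge (5,3) lies in no bag, so the decomposition is invalid.

No — edge (5,3) lies in no bag.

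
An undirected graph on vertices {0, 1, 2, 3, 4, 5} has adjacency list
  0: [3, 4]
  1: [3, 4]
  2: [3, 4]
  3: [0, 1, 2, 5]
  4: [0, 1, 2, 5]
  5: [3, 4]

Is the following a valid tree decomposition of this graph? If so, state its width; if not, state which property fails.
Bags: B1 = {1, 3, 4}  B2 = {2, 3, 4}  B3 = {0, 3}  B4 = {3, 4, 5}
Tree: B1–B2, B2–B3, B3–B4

No — edge (4,0) lies in no bag.

A tree decomposition must satisfy three properties: every vertex lies in some bag; for every edge, both endpoints lie together in some bag; and for every vertex, the bags containing it form a connected subtree. Here edge (4,0) lies in no bag, so the decomposition is invalid.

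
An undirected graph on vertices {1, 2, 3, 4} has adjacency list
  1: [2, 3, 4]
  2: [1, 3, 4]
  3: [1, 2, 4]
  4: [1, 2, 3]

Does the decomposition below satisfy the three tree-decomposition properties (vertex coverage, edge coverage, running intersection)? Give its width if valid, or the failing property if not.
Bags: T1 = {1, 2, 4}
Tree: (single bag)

No — vertex 3 appears in no bag.

A tree decomposition must satisfy three properties: every vertex lies in some bag; for every edge, both endpoints lie together in some bag; and for every vertex, the bags containing it form a connected subtree. Here vertex 3 appears in no bag, so the decomposition is invalid.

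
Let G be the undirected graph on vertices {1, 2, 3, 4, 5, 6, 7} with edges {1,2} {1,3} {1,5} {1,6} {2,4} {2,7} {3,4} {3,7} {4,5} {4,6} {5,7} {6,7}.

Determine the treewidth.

A width-3 tree decomposition is:
Bags: B1 = {1, 2, 4, 7}  B2 = {1, 4, 6, 7}  B3 = {1, 3, 4, 7}  B4 = {1, 4, 5, 7}
Tree: B1–B2, B2–B3, B3–B4
The largest bag has 4 vertices, giving width 3; this decomposition certifies tw(G) ≤ 3. For the lower bound: the 4 vertex sets {1,2}, {4,6}, {7}, {3} are disjoint, each induces a connected subgraph, and every pair is joined by at least one edge of G. Contracting each set to a single vertex therefore yields K_{4} as a minor, and since treewidth is minor-monotone, tw(G) ≥ tw(K_{4}) = 3. Hence tw(G) = 3 exactly.

3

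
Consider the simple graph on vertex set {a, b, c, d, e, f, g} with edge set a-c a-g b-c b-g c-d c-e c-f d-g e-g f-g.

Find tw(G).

2

A width-2 tree decomposition is:
Bags: B1 = {c, f, g}  B2 = {c, d, g}  B3 = {a, c, g}  B4 = {c, e, g}  B5 = {b, c, g}
Tree: B1–B2, B2–B3, B3–B4, B4–B5
The largest bag has 3 vertices, giving width 2; this decomposition certifies tw(G) ≤ 2. The edges g–f–c–d–g form a cycle, so G is not a tree and its treewidth is at least 2. Hence tw(G) = 2 exactly.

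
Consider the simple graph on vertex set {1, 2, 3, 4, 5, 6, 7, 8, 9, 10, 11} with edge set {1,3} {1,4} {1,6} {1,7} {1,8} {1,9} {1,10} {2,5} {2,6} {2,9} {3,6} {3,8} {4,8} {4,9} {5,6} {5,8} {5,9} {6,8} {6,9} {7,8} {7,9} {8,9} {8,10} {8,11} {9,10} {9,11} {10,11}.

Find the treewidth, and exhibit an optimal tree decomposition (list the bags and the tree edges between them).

Treewidth 3.
Bags: B1 = {1, 8, 9, 10}  B2 = {1, 6, 8, 9}  B3 = {5, 6, 8, 9}  B4 = {1, 4, 8, 9}  B5 = {2, 5, 6, 9}  B6 = {8, 9, 10, 11}  B7 = {1, 3, 6, 8}  B8 = {1, 7, 8, 9}
Tree: B1–B2, B2–B3, B1–B4, B3–B5, B1–B6, B2–B7, B4–B8

Every bag has size at most 4, so the width is 4 − 1 = 3 and tw(G) ≤ 3. Conversely, {1, 8, 9, 10} is a clique of size 4, and the vertices of any clique must share a bag in every tree decomposition; so some bag has ≥ 4 vertices and tw(G) ≥ 3. Combining the bounds, tw(G) = 3.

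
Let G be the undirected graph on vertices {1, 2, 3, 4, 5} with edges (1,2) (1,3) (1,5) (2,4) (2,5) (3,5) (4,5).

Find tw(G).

2

A width-2 tree decomposition is:
Bags: B1 = {1, 3, 5}  B2 = {1, 2, 5}  B3 = {2, 4, 5}
Tree: B1–B2, B2–B3
Every bag has size at most 3, so the width is 3 − 1 = 2 and tw(G) ≤ 2. For the lower bound, the 3 vertices {1, 2, 5} are pairwise adjacent, and any tree decomposition puts a clique entirely inside one bag — forcing width ≥ 2. The upper and lower bounds meet at 2, so that is the treewidth.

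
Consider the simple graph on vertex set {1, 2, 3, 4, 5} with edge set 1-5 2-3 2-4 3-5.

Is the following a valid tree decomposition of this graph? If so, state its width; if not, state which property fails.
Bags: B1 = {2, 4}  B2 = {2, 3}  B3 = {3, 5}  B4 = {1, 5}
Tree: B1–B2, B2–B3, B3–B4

Yes; width 1.

Vertex coverage: the bags together contain {1, 2, 3, 4, 5}, the full vertex set. Edge coverage: each edge of G has both endpoints in at least one bag. Running intersection: for every vertex, the bags containing it form a connected subtree. All three properties hold, so this is a valid tree decomposition of width max|bag| − 1 = 1, and hence tw(G) ≤ 1.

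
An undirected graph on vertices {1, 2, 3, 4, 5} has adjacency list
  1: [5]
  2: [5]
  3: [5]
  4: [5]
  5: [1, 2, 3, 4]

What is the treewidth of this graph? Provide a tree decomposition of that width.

The largest bag has 2 vertices, giving width 1; this decomposition certifies tw(G) ≤ 1. Since G has at least one edge (e.g. 5–3), it is not an edgeless graph, so tw(G) ≥ 1. Combining the bounds, tw(G) = 1.

Treewidth 1.
One optimal decomposition is:
Bags: B1 = {3, 5}  B2 = {4, 5}  B3 = {2, 5}  B4 = {1, 5}
Tree: B1–B2, B2–B3, B1–B4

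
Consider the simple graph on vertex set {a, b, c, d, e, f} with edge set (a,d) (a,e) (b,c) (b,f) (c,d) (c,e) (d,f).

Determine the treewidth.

A width-2 tree decomposition is:
Bags: B1 = {a, d, e}  B2 = {c, d, e}  B3 = {c, d, f}  B4 = {b, c, f}
Tree: B1–B2, B2–B3, B3–B4
Every bag has size at most 3, so the width is 3 − 1 = 2 and tw(G) ≤ 2. The edges a–e–c–d–a form a cycle, so G is not a tree and its treewidth is at least 2. The upper and lower bounds meet at 2, so that is the treewidth.

2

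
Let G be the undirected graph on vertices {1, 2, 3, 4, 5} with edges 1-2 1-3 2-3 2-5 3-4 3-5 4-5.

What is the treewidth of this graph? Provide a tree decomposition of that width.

Each bag holds 3 vertices, so the decomposition has width 2, which upper-bounds the treewidth. For the lower bound, the 3 vertices {1, 2, 3} are pairwise adjacent, and any tree decomposition puts a clique entirely inside one bag — forcing width ≥ 2. The upper and lower bounds meet at 2, so that is the treewidth.

Treewidth 2.
Bags: B1 = {3, 4, 5}  B2 = {2, 3, 5}  B3 = {1, 2, 3}
Tree: B1–B2, B2–B3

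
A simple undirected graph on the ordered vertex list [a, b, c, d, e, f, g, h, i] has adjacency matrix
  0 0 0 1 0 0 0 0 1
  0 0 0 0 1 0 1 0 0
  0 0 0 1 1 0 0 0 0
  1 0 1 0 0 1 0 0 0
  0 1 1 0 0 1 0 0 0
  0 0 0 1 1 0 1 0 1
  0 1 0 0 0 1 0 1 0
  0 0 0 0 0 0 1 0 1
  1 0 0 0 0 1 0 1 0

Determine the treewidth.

A width-3 tree decomposition is:
Bags: B1 = {a, c, d, e}  B2 = {a, d, e, f}  B3 = {a, e, f, i}  B4 = {b, e, f, i}  B5 = {b, f, g, i}  B6 = {b, g, h, i}
Tree: B1–B2, B2–B3, B3–B4, B4–B5, B5–B6
Every bag has size at most 4, so the width is 4 − 1 = 3 and tw(G) ≤ 3. For the lower bound: the 4 vertex sets {a,c,d}, {e}, {f}, {b,g,h,i} are disjoint, each induces a connected subgraph, and every pair is joined by at least one edge of G. Contracting each set to a single vertex therefore yields K_{4} as a minor, and since treewidth is minor-monotone, tw(G) ≥ tw(K_{4}) = 3. Therefore the treewidth is 3.

3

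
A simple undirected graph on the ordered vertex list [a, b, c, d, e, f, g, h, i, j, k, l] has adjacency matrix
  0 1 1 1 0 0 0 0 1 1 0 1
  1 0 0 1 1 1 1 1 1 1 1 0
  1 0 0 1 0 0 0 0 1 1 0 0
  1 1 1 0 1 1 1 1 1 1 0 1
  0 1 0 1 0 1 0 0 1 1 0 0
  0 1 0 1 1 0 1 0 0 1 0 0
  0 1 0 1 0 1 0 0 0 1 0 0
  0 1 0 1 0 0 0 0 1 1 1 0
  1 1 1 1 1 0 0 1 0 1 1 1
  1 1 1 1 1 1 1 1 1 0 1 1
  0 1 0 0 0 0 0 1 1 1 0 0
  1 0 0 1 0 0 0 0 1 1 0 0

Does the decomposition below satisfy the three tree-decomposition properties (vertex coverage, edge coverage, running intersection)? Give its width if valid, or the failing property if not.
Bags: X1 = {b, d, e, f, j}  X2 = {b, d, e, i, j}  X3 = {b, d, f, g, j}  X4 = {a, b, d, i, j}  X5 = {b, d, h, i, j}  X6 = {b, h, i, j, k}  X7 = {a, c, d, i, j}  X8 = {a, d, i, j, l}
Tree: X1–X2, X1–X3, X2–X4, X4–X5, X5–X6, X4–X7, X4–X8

Yes; width 4.

Vertex coverage: the bags together contain {a, b, c, d, e, f, g, h, i, j, k, l}, the full vertex set. Edge coverage: each edge of G has both endpoints in at least one bag. Running intersection: for every vertex, the bags containing it form a connected subtree. All three properties hold, so this is a valid tree decomposition of width max|bag| − 1 = 4, and hence tw(G) ≤ 4.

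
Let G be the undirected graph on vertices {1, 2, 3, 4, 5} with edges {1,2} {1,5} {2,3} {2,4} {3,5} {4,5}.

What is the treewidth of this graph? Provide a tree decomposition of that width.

Treewidth 2.
One such decomposition:
Bags: B1 = {1, 2, 5}  B2 = {2, 3, 5}  B3 = {2, 4, 5}
Tree: B1–B2, B2–B3

Each bag holds 3 vertices, so the decomposition has width 2, which upper-bounds the treewidth. For the lower bound, G contains the cycle 1–2–3–5–1, so G is not a forest; only forests have treewidth ≤ 1, hence tw(G) ≥ 2. Therefore the treewidth is 2.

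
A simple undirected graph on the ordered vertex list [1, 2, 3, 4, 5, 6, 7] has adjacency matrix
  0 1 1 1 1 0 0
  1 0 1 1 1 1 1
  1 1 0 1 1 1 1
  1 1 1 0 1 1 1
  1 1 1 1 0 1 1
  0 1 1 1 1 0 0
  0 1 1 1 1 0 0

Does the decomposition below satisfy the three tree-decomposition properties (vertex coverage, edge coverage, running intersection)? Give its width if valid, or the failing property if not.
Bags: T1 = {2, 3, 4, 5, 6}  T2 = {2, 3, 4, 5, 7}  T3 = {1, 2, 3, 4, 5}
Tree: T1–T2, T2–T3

Vertex coverage: the bags together contain {1, 2, 3, 4, 5, 6, 7}, the full vertex set. Edge coverage: each edge of G has both endpoints in at least one bag. Running intersection: for every vertex, the bags containing it form a connected subtree. All three properties hold, so this is a valid tree decomposition of width max|bag| − 1 = 4, and hence tw(G) ≤ 4.

Yes; width 4.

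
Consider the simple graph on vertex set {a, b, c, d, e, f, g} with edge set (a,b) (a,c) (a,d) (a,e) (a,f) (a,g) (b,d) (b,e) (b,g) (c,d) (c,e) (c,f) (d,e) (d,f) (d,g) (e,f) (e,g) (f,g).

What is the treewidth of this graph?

4

A width-4 tree decomposition is:
Bags: B1 = {a, b, d, e, g}  B2 = {a, d, e, f, g}  B3 = {a, c, d, e, f}
Tree: B1–B2, B2–B3
The largest bag has 5 vertices, giving width 4; this decomposition certifies tw(G) ≤ 4. Conversely, {a, d, e, f, g} is a clique of size 5, and the vertices of any clique must share a bag in every tree decomposition; so some bag has ≥ 5 vertices and tw(G) ≥ 4. Hence tw(G) = 4 exactly.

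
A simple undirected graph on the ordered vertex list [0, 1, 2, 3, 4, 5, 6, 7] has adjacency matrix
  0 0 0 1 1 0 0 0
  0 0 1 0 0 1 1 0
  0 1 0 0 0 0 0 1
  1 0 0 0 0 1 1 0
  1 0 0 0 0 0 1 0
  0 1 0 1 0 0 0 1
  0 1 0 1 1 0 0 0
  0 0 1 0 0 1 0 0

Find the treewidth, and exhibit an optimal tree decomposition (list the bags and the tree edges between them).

Treewidth 2.
One optimal decomposition is:
Bags: B1 = {1, 2, 7}  B2 = {1, 5, 7}  B3 = {1, 5, 6}  B4 = {3, 5, 6}  B5 = {3, 4, 6}  B6 = {0, 3, 4}
Tree: B1–B2, B2–B3, B3–B4, B4–B5, B5–B6

Every bag has size at most 3, so the width is 3 − 1 = 2 and tw(G) ≤ 2. For the lower bound, G contains the cycle 2–7–5–1–2, so G is not a forest; only forests have treewidth ≤ 1, hence tw(G) ≥ 2. The upper and lower bounds meet at 2, so that is the treewidth.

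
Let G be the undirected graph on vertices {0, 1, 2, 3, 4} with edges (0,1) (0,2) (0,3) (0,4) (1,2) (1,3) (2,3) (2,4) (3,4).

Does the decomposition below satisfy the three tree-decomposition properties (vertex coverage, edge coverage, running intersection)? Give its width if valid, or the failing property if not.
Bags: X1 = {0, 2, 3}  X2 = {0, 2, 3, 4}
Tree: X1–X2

No — vertex 1 appears in no bag.

A tree decomposition must satisfy three properties: every vertex lies in some bag; for every edge, both endpoints lie together in some bag; and for every vertex, the bags containing it form a connected subtree. Here vertex 1 appears in no bag, so the decomposition is invalid.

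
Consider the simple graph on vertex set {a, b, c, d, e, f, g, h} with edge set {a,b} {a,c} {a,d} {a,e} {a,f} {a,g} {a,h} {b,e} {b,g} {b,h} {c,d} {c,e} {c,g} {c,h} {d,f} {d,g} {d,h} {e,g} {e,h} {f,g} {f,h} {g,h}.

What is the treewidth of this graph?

A width-4 tree decomposition is:
Bags: B1 = {a, b, e, g, h}  B2 = {a, c, e, g, h}  B3 = {a, c, d, g, h}  B4 = {a, d, f, g, h}
Tree: B1–B2, B2–B3, B3–B4
Each bag holds 5 vertices, so the decomposition has width 4, which upper-bounds the treewidth. For the lower bound, the 5 vertices {a, c, d, g, h} are pairwise adjacent, and any tree decomposition puts a clique entirely inside one bag — forcing width ≥ 4. Hence tw(G) = 4 exactly.

4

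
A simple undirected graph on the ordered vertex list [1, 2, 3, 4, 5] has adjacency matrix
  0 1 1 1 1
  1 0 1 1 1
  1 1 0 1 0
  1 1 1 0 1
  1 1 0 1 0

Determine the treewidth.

3

A width-3 tree decomposition is:
Bags: B1 = {1, 2, 4, 5}  B2 = {1, 2, 3, 4}
Tree: B1–B2
The largest bag has 4 vertices, giving width 3; this decomposition certifies tw(G) ≤ 3. On the other hand G contains the 4-clique {1, 2, 3, 4}. A clique must lie in a single bag of any decomposition, so no decomposition can have width below 3. Hence tw(G) = 3 exactly.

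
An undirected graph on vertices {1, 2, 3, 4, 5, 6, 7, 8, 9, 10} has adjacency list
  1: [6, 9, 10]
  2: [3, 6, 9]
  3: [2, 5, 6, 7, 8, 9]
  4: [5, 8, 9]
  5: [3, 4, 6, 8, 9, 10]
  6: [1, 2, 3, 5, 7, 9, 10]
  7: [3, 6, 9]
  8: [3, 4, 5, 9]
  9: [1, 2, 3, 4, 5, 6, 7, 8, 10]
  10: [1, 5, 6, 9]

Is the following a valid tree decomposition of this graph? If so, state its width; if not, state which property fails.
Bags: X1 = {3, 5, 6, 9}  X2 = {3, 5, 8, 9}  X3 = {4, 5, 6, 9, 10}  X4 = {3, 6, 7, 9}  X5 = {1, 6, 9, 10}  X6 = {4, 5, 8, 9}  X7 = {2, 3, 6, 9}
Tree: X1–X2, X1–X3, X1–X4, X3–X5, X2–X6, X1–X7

No — bags containing vertex 4 are not connected in the tree.

A tree decomposition must satisfy three properties: every vertex lies in some bag; for every edge, both endpoints lie together in some bag; and for every vertex, the bags containing it form a connected subtree. Here bags containing vertex 4 are not connected in the tree, so the decomposition is invalid.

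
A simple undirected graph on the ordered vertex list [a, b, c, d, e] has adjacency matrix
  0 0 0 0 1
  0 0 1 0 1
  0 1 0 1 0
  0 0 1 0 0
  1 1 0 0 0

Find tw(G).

A width-1 tree decomposition is:
Bags: B1 = {b, e}  B2 = {a, e}  B3 = {b, c}  B4 = {c, d}
Tree: B1–B2, B1–B3, B3–B4
The largest bag has 2 vertices, giving width 1; this decomposition certifies tw(G) ≤ 1. G has an edge, so its treewidth is at least 1. Combining the bounds, tw(G) = 1.

1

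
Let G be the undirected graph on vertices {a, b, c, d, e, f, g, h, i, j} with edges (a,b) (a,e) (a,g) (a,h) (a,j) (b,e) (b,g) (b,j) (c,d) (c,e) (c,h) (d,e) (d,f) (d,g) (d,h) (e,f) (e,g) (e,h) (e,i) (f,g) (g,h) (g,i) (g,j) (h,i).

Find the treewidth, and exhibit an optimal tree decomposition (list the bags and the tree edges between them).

Treewidth 3.
Bags: B1 = {d, e, f, g}  B2 = {d, e, g, h}  B3 = {a, e, g, h}  B4 = {e, g, h, i}  B5 = {a, b, e, g}  B6 = {c, d, e, h}  B7 = {a, b, g, j}
Tree: B1–B2, B2–B3, B2–B4, B3–B5, B2–B6, B5–B7

Every bag has size at most 4, so the width is 4 − 1 = 3 and tw(G) ≤ 3. Conversely, {a, b, g, j} is a clique of size 4, and the vertices of any clique must share a bag in every tree decomposition; so some bag has ≥ 4 vertices and tw(G) ≥ 3. The upper and lower bounds meet at 3, so that is the treewidth.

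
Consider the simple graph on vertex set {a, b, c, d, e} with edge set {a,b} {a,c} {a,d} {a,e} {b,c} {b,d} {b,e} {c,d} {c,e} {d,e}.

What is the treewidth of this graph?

4

A width-4 tree decomposition is:
Bags: B1 = {a, b, c, d, e}
Tree: (single bag)
A single bag containing all 5 vertices is trivially a valid decomposition of width 4. Conversely, {a, b, c, d, e} is a clique of size 5, and the vertices of any clique must share a bag in every tree decomposition; so some bag has ≥ 5 vertices and tw(G) ≥ 4. Hence tw(G) = 4 exactly.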